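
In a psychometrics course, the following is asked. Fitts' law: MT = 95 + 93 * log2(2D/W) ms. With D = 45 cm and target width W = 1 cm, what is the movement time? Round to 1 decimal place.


MT = 95 + 93 * log2(2*45/1)
2D/W = 90.0
log2(90.0) = 6.4919
MT = 95 + 93 * 6.4919
= 698.7 ms


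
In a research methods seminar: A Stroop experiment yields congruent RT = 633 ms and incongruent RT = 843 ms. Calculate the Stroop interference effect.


Stroop effect = RT(incongruent) - RT(congruent)
= 843 - 633
= 210 ms


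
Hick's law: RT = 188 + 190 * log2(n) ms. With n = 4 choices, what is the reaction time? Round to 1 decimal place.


RT = 188 + 190 * log2(4)
log2(4) = 2.0
RT = 188 + 190 * 2.0
= 188 + 380.0
= 568.0 ms


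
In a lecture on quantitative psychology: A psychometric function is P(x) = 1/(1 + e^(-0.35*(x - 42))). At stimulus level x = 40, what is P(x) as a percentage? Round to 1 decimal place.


P(x) = 1/(1 + e^(-0.35*(40 - 42)))
Exponent = -0.35 * -2 = 0.7
e^(0.7) = 2.013753
P = 1/(1 + 2.013753) = 0.331812
Percentage = 33.2


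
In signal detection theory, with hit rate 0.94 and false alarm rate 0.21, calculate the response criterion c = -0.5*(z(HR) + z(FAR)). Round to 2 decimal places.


c = -0.5 * (z(HR) + z(FAR))
z(0.94) = 1.5548
z(0.21) = -0.8064
c = -0.5 * (1.5548 + -0.8064)
= -0.5 * 0.7484
= -0.37


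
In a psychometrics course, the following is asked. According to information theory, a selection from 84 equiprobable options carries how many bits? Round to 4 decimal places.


H = log2(n)
H = log2(84)
= 6.3923


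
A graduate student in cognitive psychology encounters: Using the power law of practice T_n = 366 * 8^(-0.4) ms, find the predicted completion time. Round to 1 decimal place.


T_n = 366 * 8^(-0.4)
8^(-0.4) = 0.435275
T_n = 366 * 0.435275
= 159.3 ms


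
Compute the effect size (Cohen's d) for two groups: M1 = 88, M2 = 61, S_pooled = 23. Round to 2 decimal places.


Cohen's d = (M1 - M2) / S_pooled
= (88 - 61) / 23
= 27 / 23
= 1.17


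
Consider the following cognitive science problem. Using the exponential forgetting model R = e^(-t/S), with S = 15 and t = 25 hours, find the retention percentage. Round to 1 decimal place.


R = e^(-t/S)
-t/S = -25/15 = -1.666667
R = e^(-1.666667) = 0.188876
Percentage = 0.188876 * 100
= 18.9


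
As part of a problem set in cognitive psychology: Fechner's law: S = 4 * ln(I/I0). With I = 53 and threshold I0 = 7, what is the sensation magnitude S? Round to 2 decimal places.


S = 4 * ln(53/7)
I/I0 = 7.571429
ln(7.571429) = 2.0244
S = 4 * 2.0244
= 8.10


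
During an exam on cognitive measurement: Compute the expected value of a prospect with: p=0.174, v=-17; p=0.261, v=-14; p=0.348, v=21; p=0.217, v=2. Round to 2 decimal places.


EU = sum(p_i * v_i)
0.174 * -17 = -2.958
0.261 * -14 = -3.654
0.348 * 21 = 7.308
0.217 * 2 = 0.434
EU = -2.958 + -3.654 + 7.308 + 0.434
= 1.13


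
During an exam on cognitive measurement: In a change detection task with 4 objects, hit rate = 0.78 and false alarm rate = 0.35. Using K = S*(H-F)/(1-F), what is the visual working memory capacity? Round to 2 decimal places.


K = S * (H - F) / (1 - F)
H - F = 0.43
1 - F = 0.65
K = 4 * 0.43 / 0.65
= 2.65


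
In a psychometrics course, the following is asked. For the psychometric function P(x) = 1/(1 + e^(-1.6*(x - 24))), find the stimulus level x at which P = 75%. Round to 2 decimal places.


At P = 0.75: 0.75 = 1/(1 + e^(-k*(x-x0)))
Solving: e^(-k*(x-x0)) = 1/3
x = x0 + ln(3)/k
ln(3) = 1.0986
x = 24 + 1.0986/1.6
= 24 + 0.6866
= 24.69


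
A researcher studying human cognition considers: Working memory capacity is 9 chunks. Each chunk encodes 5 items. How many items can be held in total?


Total items = chunks * items_per_chunk
= 9 * 5
= 45


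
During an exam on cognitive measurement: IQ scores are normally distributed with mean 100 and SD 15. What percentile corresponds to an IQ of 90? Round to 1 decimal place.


z = (IQ - mean) / SD
z = (90 - 100) / 15 = -0.6667
Percentile = Phi(-0.6667) * 100
Phi(-0.6667) = 0.252482
= 25.2


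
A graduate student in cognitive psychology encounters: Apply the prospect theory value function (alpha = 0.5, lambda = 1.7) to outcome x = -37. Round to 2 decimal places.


Since x = -37 < 0, use v(x) = -lambda*(-x)^alpha
(-x) = 37
37^0.5 = 6.0828
v(-37) = -1.7 * 6.0828
= -10.34


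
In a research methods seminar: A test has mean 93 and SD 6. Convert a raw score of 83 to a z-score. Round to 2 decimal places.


z = (X - mu) / sigma
= (83 - 93) / 6
= -10 / 6
= -1.67


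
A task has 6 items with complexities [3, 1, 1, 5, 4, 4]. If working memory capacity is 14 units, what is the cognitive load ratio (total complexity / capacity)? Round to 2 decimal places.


Total complexity = 3 + 1 + 1 + 5 + 4 + 4 = 18
Load = total / capacity = 18 / 14
= 1.29


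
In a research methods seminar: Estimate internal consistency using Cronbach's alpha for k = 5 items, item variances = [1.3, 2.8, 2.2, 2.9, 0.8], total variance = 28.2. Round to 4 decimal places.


alpha = (k/(k-1)) * (1 - sum(s_i^2)/s_total^2)
sum(item variances) = 10.0
k/(k-1) = 5/4 = 1.25
1 - 10.0/28.2 = 1 - 0.35461 = 0.64539
alpha = 1.25 * 0.64539
= 0.8067


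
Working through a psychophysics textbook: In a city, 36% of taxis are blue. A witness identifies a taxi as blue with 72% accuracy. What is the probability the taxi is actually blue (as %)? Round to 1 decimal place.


P(blue | says blue) = P(says blue | blue)*P(blue) / [P(says blue | blue)*P(blue) + P(says blue | not blue)*P(not blue)]
Numerator = 0.72 * 0.36 = 0.2592
False identification = 0.28 * 0.64 = 0.1792
P = 0.2592 / (0.2592 + 0.1792)
= 0.2592 / 0.4384
As percentage = 59.1


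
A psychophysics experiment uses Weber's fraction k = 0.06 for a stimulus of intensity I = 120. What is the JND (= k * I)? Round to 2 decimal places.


JND = k * I
JND = 0.06 * 120
= 7.20


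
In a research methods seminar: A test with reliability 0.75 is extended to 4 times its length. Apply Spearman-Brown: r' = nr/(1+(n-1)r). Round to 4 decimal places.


r_new = n*r / (1 + (n-1)*r)
Numerator = 4 * 0.75 = 3.0
Denominator = 1 + 3 * 0.75 = 3.25
r_new = 3.0 / 3.25
= 0.9231


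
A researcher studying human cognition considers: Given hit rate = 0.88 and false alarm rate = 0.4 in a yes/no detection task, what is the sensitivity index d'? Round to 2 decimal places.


d' = z(HR) - z(FAR)
z(0.88) = 1.175
z(0.4) = -0.2533
d' = 1.175 - -0.2533
= 1.43


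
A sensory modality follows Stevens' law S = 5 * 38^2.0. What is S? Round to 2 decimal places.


S = 5 * 38^2.0
38^2.0 = 1444.0
S = 5 * 1444.0
= 7220.00


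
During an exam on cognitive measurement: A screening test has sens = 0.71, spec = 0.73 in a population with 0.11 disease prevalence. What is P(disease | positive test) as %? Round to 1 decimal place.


PPV = (sens * prev) / (sens * prev + (1-spec) * (1-prev))
Numerator = 0.71 * 0.11 = 0.0781
P(positive and no disease) = (1 - spec) * (1 - prev) = (1 - 0.73) * (1 - 0.11) = 0.2403
Denominator = 0.0781 + 0.2403 = 0.3184
PPV = 0.0781 / 0.3184 = 0.245289
As percentage = 24.5


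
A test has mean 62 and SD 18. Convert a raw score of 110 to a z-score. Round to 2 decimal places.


z = (X - mu) / sigma
= (110 - 62) / 18
= 48 / 18
= 2.67


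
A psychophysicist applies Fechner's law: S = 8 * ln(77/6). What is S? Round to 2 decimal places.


S = 8 * ln(77/6)
I/I0 = 12.833333
ln(12.833333) = 2.552
S = 8 * 2.552
= 20.42


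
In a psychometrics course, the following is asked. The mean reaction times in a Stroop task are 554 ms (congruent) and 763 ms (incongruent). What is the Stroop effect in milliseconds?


Stroop effect = RT(incongruent) - RT(congruent)
= 763 - 554
= 209 ms


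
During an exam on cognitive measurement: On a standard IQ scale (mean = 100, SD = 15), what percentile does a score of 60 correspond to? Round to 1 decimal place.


z = (IQ - mean) / SD
z = (60 - 100) / 15 = -2.6667
Percentile = Phi(-2.6667) * 100
Phi(-2.6667) = 0.00383
= 0.4


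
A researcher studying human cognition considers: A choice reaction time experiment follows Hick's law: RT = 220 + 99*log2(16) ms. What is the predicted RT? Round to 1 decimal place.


RT = 220 + 99 * log2(16)
log2(16) = 4.0
RT = 220 + 99 * 4.0
= 220 + 396.0
= 616.0 ms


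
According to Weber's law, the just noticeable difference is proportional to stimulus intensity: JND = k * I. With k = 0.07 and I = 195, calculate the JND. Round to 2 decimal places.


JND = k * I
JND = 0.07 * 195
= 13.65


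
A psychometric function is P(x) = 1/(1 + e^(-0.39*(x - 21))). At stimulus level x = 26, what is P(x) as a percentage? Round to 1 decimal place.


P(x) = 1/(1 + e^(-0.39*(26 - 21)))
Exponent = -0.39 * 5 = -1.95
e^(-1.95) = 0.142274
P = 1/(1 + 0.142274) = 0.875447
Percentage = 87.5


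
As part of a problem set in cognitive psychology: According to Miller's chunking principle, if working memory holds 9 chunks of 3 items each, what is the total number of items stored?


Total items = chunks * items_per_chunk
= 9 * 3
= 27


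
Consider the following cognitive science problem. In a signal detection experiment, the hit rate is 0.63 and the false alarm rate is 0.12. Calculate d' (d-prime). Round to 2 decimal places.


d' = z(HR) - z(FAR)
z(0.63) = 0.3319
z(0.12) = -1.175
d' = 0.3319 - -1.175
= 1.51


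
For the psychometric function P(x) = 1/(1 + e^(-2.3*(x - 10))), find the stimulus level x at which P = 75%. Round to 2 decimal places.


At P = 0.75: 0.75 = 1/(1 + e^(-k*(x-x0)))
Solving: e^(-k*(x-x0)) = 1/3
x = x0 + ln(3)/k
ln(3) = 1.0986
x = 10 + 1.0986/2.3
= 10 + 0.4777
= 10.48


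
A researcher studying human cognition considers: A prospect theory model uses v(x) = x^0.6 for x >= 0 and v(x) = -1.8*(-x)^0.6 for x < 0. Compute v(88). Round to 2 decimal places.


Since x = 88 >= 0, use v(x) = x^0.6
88^0.6 = 14.6788
v(88) = 14.68


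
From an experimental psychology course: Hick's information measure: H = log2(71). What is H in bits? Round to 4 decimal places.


H = log2(n)
H = log2(71)
= 6.1497


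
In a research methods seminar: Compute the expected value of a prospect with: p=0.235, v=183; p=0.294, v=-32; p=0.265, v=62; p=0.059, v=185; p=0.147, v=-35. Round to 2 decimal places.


EU = sum(p_i * v_i)
0.235 * 183 = 43.005
0.294 * -32 = -9.408
0.265 * 62 = 16.43
0.059 * 185 = 10.915
0.147 * -35 = -5.145
EU = 43.005 + -9.408 + 16.43 + 10.915 + -5.145
= 55.80


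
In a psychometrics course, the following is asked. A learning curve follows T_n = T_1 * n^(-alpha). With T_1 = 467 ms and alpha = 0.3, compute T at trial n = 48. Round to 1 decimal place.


T_n = 467 * 48^(-0.3)
48^(-0.3) = 0.31306
T_n = 467 * 0.31306
= 146.2 ms


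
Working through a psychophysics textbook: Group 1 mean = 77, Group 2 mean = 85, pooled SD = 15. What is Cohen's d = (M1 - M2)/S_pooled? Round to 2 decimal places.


Cohen's d = (M1 - M2) / S_pooled
= (77 - 85) / 15
= -8 / 15
= -0.53


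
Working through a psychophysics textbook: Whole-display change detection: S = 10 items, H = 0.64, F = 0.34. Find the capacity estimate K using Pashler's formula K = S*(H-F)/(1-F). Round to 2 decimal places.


K = S * (H - F) / (1 - F)
H - F = 0.3
1 - F = 0.66
K = 10 * 0.3 / 0.66
= 4.55


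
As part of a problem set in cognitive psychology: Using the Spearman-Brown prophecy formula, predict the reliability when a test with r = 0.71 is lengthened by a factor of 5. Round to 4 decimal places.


r_new = n*r / (1 + (n-1)*r)
Numerator = 5 * 0.71 = 3.55
Denominator = 1 + 4 * 0.71 = 3.84
r_new = 3.55 / 3.84
= 0.9245


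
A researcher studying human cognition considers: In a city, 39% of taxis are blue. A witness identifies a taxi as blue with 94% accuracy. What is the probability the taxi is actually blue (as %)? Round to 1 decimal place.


P(blue | says blue) = P(says blue | blue)*P(blue) / [P(says blue | blue)*P(blue) + P(says blue | not blue)*P(not blue)]
Numerator = 0.94 * 0.39 = 0.3666
False identification = 0.06 * 0.61 = 0.0366
P = 0.3666 / (0.3666 + 0.0366)
= 0.3666 / 0.4032
As percentage = 90.9


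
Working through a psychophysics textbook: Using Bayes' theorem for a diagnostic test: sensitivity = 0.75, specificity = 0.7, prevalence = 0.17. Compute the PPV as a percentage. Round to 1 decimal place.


PPV = (sens * prev) / (sens * prev + (1-spec) * (1-prev))
Numerator = 0.75 * 0.17 = 0.1275
P(positive and no disease) = (1 - spec) * (1 - prev) = (1 - 0.7) * (1 - 0.17) = 0.249
Denominator = 0.1275 + 0.249 = 0.3765
PPV = 0.1275 / 0.3765 = 0.338645
As percentage = 33.9


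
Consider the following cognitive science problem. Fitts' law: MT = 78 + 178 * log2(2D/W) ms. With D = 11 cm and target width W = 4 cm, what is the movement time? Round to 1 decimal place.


MT = 78 + 178 * log2(2*11/4)
2D/W = 5.5
log2(5.5) = 2.4594
MT = 78 + 178 * 2.4594
= 515.8 ms


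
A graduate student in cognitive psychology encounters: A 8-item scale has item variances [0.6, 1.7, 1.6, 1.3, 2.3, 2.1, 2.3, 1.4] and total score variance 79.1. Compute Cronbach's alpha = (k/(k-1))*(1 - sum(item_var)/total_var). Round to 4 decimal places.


alpha = (k/(k-1)) * (1 - sum(s_i^2)/s_total^2)
sum(item variances) = 13.3
k/(k-1) = 8/7 = 1.142857
1 - 13.3/79.1 = 1 - 0.168142 = 0.831858
alpha = 1.142857 * 0.831858
= 0.9507


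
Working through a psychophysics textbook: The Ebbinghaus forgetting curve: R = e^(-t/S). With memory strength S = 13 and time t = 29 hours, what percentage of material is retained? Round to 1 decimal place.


R = e^(-t/S)
-t/S = -29/13 = -2.230769
R = e^(-2.230769) = 0.107446
Percentage = 0.107446 * 100
= 10.7


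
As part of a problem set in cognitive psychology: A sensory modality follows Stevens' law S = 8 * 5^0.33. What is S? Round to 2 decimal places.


S = 8 * 5^0.33
5^0.33 = 1.7008
S = 8 * 1.7008
= 13.61


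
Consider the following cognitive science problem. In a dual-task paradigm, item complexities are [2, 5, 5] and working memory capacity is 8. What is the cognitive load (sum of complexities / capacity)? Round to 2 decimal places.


Total complexity = 2 + 5 + 5 = 12
Load = total / capacity = 12 / 8
= 1.50


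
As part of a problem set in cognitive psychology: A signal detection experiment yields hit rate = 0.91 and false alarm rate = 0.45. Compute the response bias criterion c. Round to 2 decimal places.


c = -0.5 * (z(HR) + z(FAR))
z(0.91) = 1.3408
z(0.45) = -0.1257
c = -0.5 * (1.3408 + -0.1257)
= -0.5 * 1.2151
= -0.61


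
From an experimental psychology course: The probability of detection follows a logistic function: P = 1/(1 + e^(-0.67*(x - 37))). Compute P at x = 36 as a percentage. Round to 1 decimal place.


P(x) = 1/(1 + e^(-0.67*(36 - 37)))
Exponent = -0.67 * -1 = 0.67
e^(0.67) = 1.954237
P = 1/(1 + 1.954237) = 0.338497
Percentage = 33.8


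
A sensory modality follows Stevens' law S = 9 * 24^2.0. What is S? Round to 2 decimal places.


S = 9 * 24^2.0
24^2.0 = 576.0
S = 9 * 576.0
= 5184.00


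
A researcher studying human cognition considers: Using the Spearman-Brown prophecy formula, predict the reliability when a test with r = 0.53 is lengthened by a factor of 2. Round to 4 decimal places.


r_new = n*r / (1 + (n-1)*r)
Numerator = 2 * 0.53 = 1.06
Denominator = 1 + 1 * 0.53 = 1.53
r_new = 1.06 / 1.53
= 0.6928


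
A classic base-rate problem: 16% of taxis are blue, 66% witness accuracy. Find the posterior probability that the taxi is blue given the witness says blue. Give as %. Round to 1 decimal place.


P(blue | says blue) = P(says blue | blue)*P(blue) / [P(says blue | blue)*P(blue) + P(says blue | not blue)*P(not blue)]
Numerator = 0.66 * 0.16 = 0.1056
False identification = 0.34 * 0.84 = 0.2856
P = 0.1056 / (0.1056 + 0.2856)
= 0.1056 / 0.3912
As percentage = 27.0


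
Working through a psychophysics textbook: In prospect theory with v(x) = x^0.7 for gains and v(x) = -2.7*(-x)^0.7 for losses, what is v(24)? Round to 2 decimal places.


Since x = 24 >= 0, use v(x) = x^0.7
24^0.7 = 9.2501
v(24) = 9.25


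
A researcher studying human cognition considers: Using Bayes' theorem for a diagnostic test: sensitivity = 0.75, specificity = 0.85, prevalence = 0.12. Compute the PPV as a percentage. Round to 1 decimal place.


PPV = (sens * prev) / (sens * prev + (1-spec) * (1-prev))
Numerator = 0.75 * 0.12 = 0.09
P(positive and no disease) = (1 - spec) * (1 - prev) = (1 - 0.85) * (1 - 0.12) = 0.132
Denominator = 0.09 + 0.132 = 0.222
PPV = 0.09 / 0.222 = 0.405405
As percentage = 40.5


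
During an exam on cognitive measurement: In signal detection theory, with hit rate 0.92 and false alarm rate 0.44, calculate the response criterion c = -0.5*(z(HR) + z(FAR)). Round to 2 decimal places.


c = -0.5 * (z(HR) + z(FAR))
z(0.92) = 1.4051
z(0.44) = -0.151
c = -0.5 * (1.4051 + -0.151)
= -0.5 * 1.2541
= -0.63


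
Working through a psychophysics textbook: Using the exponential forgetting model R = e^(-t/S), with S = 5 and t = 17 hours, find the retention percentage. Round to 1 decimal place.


R = e^(-t/S)
-t/S = -17/5 = -3.4
R = e^(-3.4) = 0.033373
Percentage = 0.033373 * 100
= 3.3


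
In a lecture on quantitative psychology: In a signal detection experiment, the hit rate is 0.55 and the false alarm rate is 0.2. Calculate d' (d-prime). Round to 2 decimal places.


d' = z(HR) - z(FAR)
z(0.55) = 0.1257
z(0.2) = -0.8416
d' = 0.1257 - -0.8416
= 0.97


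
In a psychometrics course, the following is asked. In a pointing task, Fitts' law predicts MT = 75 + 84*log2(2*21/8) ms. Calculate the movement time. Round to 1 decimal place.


MT = 75 + 84 * log2(2*21/8)
2D/W = 5.25
log2(5.25) = 2.3923
MT = 75 + 84 * 2.3923
= 276.0 ms


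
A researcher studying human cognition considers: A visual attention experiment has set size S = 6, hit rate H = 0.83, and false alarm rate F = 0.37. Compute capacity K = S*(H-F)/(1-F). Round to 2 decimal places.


K = S * (H - F) / (1 - F)
H - F = 0.46
1 - F = 0.63
K = 6 * 0.46 / 0.63
= 4.38


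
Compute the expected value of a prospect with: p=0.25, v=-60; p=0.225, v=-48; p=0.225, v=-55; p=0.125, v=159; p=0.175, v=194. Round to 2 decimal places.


EU = sum(p_i * v_i)
0.25 * -60 = -15.0
0.225 * -48 = -10.8
0.225 * -55 = -12.375
0.125 * 159 = 19.875
0.175 * 194 = 33.95
EU = -15.0 + -10.8 + -12.375 + 19.875 + 33.95
= 15.65


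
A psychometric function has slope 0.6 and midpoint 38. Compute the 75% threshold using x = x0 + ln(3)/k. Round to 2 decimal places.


At P = 0.75: 0.75 = 1/(1 + e^(-k*(x-x0)))
Solving: e^(-k*(x-x0)) = 1/3
x = x0 + ln(3)/k
ln(3) = 1.0986
x = 38 + 1.0986/0.6
= 38 + 1.831
= 39.83


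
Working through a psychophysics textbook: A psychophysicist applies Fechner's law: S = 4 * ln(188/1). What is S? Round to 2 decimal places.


S = 4 * ln(188/1)
I/I0 = 188.0
ln(188.0) = 5.2364
S = 4 * 5.2364
= 20.95


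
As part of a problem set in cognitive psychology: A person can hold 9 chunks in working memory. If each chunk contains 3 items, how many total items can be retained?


Total items = chunks * items_per_chunk
= 9 * 3
= 27


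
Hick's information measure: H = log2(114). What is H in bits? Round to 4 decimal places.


H = log2(n)
H = log2(114)
= 6.8329


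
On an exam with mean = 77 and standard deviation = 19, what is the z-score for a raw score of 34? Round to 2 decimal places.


z = (X - mu) / sigma
= (34 - 77) / 19
= -43 / 19
= -2.26


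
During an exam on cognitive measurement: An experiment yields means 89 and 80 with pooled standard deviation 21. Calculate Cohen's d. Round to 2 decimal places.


Cohen's d = (M1 - M2) / S_pooled
= (89 - 80) / 21
= 9 / 21
= 0.43


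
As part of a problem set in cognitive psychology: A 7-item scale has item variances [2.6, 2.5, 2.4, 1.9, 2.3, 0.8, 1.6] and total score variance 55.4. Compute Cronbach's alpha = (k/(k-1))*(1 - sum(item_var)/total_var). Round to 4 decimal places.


alpha = (k/(k-1)) * (1 - sum(s_i^2)/s_total^2)
sum(item variances) = 14.1
k/(k-1) = 7/6 = 1.166667
1 - 14.1/55.4 = 1 - 0.254513 = 0.745487
alpha = 1.166667 * 0.745487
= 0.8697


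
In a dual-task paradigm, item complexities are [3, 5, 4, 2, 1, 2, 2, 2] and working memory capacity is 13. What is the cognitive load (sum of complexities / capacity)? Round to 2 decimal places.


Total complexity = 3 + 5 + 4 + 2 + 1 + 2 + 2 + 2 = 21
Load = total / capacity = 21 / 13
= 1.62


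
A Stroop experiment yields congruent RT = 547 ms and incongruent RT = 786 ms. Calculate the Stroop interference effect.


Stroop effect = RT(incongruent) - RT(congruent)
= 786 - 547
= 239 ms


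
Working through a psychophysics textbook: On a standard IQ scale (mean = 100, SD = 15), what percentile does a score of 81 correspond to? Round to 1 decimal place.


z = (IQ - mean) / SD
z = (81 - 100) / 15 = -1.2667
Percentile = Phi(-1.2667) * 100
Phi(-1.2667) = 0.102631
= 10.3


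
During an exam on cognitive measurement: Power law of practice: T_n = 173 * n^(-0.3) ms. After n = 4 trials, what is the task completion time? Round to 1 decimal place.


T_n = 173 * 4^(-0.3)
4^(-0.3) = 0.659754
T_n = 173 * 0.659754
= 114.1 ms


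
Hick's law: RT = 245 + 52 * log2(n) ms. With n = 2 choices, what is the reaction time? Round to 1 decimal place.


RT = 245 + 52 * log2(2)
log2(2) = 1.0
RT = 245 + 52 * 1.0
= 245 + 52.0
= 297.0 ms


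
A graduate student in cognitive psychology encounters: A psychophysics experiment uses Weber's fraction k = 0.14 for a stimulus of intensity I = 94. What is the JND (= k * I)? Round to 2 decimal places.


JND = k * I
JND = 0.14 * 94
= 13.16


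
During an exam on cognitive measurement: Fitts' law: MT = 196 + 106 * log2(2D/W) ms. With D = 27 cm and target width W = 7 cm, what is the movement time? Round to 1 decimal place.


MT = 196 + 106 * log2(2*27/7)
2D/W = 7.714286
log2(7.714286) = 2.9475
MT = 196 + 106 * 2.9475
= 508.4 ms


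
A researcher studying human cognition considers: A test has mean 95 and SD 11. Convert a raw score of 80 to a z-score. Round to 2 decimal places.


z = (X - mu) / sigma
= (80 - 95) / 11
= -15 / 11
= -1.36


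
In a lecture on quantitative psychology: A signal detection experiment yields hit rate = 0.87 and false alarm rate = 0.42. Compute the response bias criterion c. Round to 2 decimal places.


c = -0.5 * (z(HR) + z(FAR))
z(0.87) = 1.1264
z(0.42) = -0.2019
c = -0.5 * (1.1264 + -0.2019)
= -0.5 * 0.9245
= -0.46


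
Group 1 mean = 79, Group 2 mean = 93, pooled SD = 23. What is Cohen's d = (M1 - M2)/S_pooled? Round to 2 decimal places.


Cohen's d = (M1 - M2) / S_pooled
= (79 - 93) / 23
= -14 / 23
= -0.61


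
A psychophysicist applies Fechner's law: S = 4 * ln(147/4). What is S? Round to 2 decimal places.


S = 4 * ln(147/4)
I/I0 = 36.75
ln(36.75) = 3.6041
S = 4 * 3.6041
= 14.42


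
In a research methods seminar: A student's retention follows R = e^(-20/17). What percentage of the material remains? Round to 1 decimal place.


R = e^(-t/S)
-t/S = -20/17 = -1.176471
R = e^(-1.176471) = 0.308365
Percentage = 0.308365 * 100
= 30.8


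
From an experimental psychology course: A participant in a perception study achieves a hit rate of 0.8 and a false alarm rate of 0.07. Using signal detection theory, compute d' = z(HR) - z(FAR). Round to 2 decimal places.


d' = z(HR) - z(FAR)
z(0.8) = 0.8416
z(0.07) = -1.4758
d' = 0.8416 - -1.4758
= 2.32


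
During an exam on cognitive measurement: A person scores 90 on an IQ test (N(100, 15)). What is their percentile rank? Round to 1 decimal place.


z = (IQ - mean) / SD
z = (90 - 100) / 15 = -0.6667
Percentile = Phi(-0.6667) * 100
Phi(-0.6667) = 0.252482
= 25.2


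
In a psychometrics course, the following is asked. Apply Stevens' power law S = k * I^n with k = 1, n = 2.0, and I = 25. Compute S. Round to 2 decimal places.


S = 1 * 25^2.0
25^2.0 = 625.0
S = 1 * 625.0
= 625.00


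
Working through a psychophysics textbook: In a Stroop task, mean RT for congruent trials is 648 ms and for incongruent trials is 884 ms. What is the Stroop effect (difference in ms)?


Stroop effect = RT(incongruent) - RT(congruent)
= 884 - 648
= 236 ms


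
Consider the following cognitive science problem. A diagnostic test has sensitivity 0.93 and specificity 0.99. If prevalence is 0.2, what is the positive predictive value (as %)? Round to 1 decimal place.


PPV = (sens * prev) / (sens * prev + (1-spec) * (1-prev))
Numerator = 0.93 * 0.2 = 0.186
P(positive and no disease) = (1 - spec) * (1 - prev) = (1 - 0.99) * (1 - 0.2) = 0.008
Denominator = 0.186 + 0.008 = 0.194
PPV = 0.186 / 0.194 = 0.958763
As percentage = 95.9


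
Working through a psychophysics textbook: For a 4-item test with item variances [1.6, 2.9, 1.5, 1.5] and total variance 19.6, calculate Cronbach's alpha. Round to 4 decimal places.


alpha = (k/(k-1)) * (1 - sum(s_i^2)/s_total^2)
sum(item variances) = 7.5
k/(k-1) = 4/3 = 1.333333
1 - 7.5/19.6 = 1 - 0.382653 = 0.617347
alpha = 1.333333 * 0.617347
= 0.8231


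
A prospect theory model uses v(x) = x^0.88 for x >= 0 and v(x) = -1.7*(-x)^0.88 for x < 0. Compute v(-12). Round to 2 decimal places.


Since x = -12 < 0, use v(x) = -lambda*(-x)^alpha
(-x) = 12
12^0.88 = 8.9059
v(-12) = -1.7 * 8.9059
= -15.14


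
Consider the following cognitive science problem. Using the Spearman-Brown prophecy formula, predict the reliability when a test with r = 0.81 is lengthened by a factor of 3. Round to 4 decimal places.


r_new = n*r / (1 + (n-1)*r)
Numerator = 3 * 0.81 = 2.43
Denominator = 1 + 2 * 0.81 = 2.62
r_new = 2.43 / 2.62
= 0.9275


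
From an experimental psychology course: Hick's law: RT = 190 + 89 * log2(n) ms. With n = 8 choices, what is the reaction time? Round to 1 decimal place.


RT = 190 + 89 * log2(8)
log2(8) = 3.0
RT = 190 + 89 * 3.0
= 190 + 267.0
= 457.0 ms


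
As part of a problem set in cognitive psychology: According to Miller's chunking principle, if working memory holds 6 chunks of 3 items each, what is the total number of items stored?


Total items = chunks * items_per_chunk
= 6 * 3
= 18


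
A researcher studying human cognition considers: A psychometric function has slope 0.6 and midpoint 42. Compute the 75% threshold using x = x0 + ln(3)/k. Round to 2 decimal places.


At P = 0.75: 0.75 = 1/(1 + e^(-k*(x-x0)))
Solving: e^(-k*(x-x0)) = 1/3
x = x0 + ln(3)/k
ln(3) = 1.0986
x = 42 + 1.0986/0.6
= 42 + 1.831
= 43.83


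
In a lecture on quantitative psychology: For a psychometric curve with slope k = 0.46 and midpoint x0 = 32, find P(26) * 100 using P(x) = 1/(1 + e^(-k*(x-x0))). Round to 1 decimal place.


P(x) = 1/(1 + e^(-0.46*(26 - 32)))
Exponent = -0.46 * -6 = 2.76
e^(2.76) = 15.799843
P = 1/(1 + 15.799843) = 0.059524
Percentage = 6.0


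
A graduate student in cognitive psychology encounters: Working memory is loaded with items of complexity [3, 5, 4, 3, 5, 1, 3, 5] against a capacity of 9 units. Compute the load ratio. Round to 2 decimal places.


Total complexity = 3 + 5 + 4 + 3 + 5 + 1 + 3 + 5 = 29
Load = total / capacity = 29 / 9
= 3.22


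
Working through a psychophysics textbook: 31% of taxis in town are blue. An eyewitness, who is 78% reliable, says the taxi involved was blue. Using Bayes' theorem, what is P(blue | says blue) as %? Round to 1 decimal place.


P(blue | says blue) = P(says blue | blue)*P(blue) / [P(says blue | blue)*P(blue) + P(says blue | not blue)*P(not blue)]
Numerator = 0.78 * 0.31 = 0.2418
False identification = 0.22 * 0.69 = 0.1518
P = 0.2418 / (0.2418 + 0.1518)
= 0.2418 / 0.3936
As percentage = 61.4


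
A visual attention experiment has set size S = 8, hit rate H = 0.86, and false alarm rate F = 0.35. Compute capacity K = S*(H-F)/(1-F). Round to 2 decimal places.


K = S * (H - F) / (1 - F)
H - F = 0.51
1 - F = 0.65
K = 8 * 0.51 / 0.65
= 6.28


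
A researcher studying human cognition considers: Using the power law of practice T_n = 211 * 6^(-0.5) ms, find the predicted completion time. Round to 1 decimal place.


T_n = 211 * 6^(-0.5)
6^(-0.5) = 0.408248
T_n = 211 * 0.408248
= 86.1 ms


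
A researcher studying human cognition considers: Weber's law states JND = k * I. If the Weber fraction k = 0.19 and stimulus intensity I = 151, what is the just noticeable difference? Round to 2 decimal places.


JND = k * I
JND = 0.19 * 151
= 28.69


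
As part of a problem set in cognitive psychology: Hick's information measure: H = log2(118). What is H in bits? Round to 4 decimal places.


H = log2(n)
H = log2(118)
= 6.8826


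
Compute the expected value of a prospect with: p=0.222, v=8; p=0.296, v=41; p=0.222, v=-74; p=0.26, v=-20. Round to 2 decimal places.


EU = sum(p_i * v_i)
0.222 * 8 = 1.776
0.296 * 41 = 12.136
0.222 * -74 = -16.428
0.26 * -20 = -5.2
EU = 1.776 + 12.136 + -16.428 + -5.2
= -7.72


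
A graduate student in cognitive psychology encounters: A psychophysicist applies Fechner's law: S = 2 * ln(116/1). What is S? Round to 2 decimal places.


S = 2 * ln(116/1)
I/I0 = 116.0
ln(116.0) = 4.7536
S = 2 * 4.7536
= 9.51


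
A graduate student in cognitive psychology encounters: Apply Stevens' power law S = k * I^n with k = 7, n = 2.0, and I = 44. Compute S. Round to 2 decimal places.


S = 7 * 44^2.0
44^2.0 = 1936.0
S = 7 * 1936.0
= 13552.00


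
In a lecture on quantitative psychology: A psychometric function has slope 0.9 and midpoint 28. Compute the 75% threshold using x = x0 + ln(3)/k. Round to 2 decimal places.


At P = 0.75: 0.75 = 1/(1 + e^(-k*(x-x0)))
Solving: e^(-k*(x-x0)) = 1/3
x = x0 + ln(3)/k
ln(3) = 1.0986
x = 28 + 1.0986/0.9
= 28 + 1.2207
= 29.22


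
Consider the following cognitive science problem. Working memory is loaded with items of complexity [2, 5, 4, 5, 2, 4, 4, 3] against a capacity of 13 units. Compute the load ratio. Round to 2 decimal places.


Total complexity = 2 + 5 + 4 + 5 + 2 + 4 + 4 + 3 = 29
Load = total / capacity = 29 / 13
= 2.23


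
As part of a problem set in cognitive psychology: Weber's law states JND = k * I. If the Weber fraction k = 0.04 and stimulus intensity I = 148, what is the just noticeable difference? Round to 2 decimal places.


JND = k * I
JND = 0.04 * 148
= 5.92


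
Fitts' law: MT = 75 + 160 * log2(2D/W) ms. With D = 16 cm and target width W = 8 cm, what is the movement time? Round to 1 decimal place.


MT = 75 + 160 * log2(2*16/8)
2D/W = 4.0
log2(4.0) = 2.0
MT = 75 + 160 * 2.0
= 395.0 ms


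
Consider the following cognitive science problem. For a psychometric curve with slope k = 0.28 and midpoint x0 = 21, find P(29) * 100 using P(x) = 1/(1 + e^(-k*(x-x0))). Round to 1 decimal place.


P(x) = 1/(1 + e^(-0.28*(29 - 21)))
Exponent = -0.28 * 8 = -2.24
e^(-2.24) = 0.106459
P = 1/(1 + 0.106459) = 0.903784
Percentage = 90.4


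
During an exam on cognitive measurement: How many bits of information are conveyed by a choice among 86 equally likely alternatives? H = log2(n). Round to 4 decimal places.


H = log2(n)
H = log2(86)
= 6.4263


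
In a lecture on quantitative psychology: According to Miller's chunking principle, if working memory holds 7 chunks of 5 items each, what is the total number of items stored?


Total items = chunks * items_per_chunk
= 7 * 5
= 35


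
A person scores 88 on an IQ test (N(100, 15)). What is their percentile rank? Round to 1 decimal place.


z = (IQ - mean) / SD
z = (88 - 100) / 15 = -0.8
Percentile = Phi(-0.8) * 100
Phi(-0.8) = 0.211855
= 21.2


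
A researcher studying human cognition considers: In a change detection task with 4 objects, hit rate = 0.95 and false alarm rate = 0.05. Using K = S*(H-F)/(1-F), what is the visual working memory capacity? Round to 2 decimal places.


K = S * (H - F) / (1 - F)
H - F = 0.9
1 - F = 0.95
K = 4 * 0.9 / 0.95
= 3.79


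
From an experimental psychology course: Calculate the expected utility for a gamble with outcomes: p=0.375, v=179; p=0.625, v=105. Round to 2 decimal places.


EU = sum(p_i * v_i)
0.375 * 179 = 67.125
0.625 * 105 = 65.625
EU = 67.125 + 65.625
= 132.75


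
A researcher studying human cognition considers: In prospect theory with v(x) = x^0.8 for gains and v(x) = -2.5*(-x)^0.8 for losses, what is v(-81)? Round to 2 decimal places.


Since x = -81 < 0, use v(x) = -lambda*(-x)^alpha
(-x) = 81
81^0.8 = 33.6347
v(-81) = -2.5 * 33.6347
= -84.09


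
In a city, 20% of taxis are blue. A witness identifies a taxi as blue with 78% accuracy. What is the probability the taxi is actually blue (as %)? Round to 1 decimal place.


P(blue | says blue) = P(says blue | blue)*P(blue) / [P(says blue | blue)*P(blue) + P(says blue | not blue)*P(not blue)]
Numerator = 0.78 * 0.2 = 0.156
False identification = 0.22 * 0.8 = 0.176
P = 0.156 / (0.156 + 0.176)
= 0.156 / 0.332
As percentage = 47.0


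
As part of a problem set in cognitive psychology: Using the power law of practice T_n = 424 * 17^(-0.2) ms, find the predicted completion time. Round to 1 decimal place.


T_n = 424 * 17^(-0.2)
17^(-0.2) = 0.567427
T_n = 424 * 0.567427
= 240.6 ms


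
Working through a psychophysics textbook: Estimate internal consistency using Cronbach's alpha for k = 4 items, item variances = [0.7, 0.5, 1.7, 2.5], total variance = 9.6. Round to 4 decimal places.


alpha = (k/(k-1)) * (1 - sum(s_i^2)/s_total^2)
sum(item variances) = 5.4
k/(k-1) = 4/3 = 1.333333
1 - 5.4/9.6 = 1 - 0.5625 = 0.4375
alpha = 1.333333 * 0.4375
= 0.5833


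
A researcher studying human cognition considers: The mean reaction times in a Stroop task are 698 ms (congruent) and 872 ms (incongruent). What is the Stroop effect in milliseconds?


Stroop effect = RT(incongruent) - RT(congruent)
= 872 - 698
= 174 ms


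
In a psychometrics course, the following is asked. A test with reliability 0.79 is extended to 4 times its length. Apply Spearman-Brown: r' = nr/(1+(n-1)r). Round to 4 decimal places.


r_new = n*r / (1 + (n-1)*r)
Numerator = 4 * 0.79 = 3.16
Denominator = 1 + 3 * 0.79 = 3.37
r_new = 3.16 / 3.37
= 0.9377


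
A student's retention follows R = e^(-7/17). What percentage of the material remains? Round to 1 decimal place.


R = e^(-t/S)
-t/S = -7/17 = -0.411765
R = e^(-0.411765) = 0.66248
Percentage = 0.66248 * 100
= 66.2


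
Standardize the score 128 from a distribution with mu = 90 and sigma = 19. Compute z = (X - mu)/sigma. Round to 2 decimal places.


z = (X - mu) / sigma
= (128 - 90) / 19
= 38 / 19
= 2.00


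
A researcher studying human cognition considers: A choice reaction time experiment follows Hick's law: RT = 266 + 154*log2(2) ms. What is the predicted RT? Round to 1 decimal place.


RT = 266 + 154 * log2(2)
log2(2) = 1.0
RT = 266 + 154 * 1.0
= 266 + 154.0
= 420.0 ms


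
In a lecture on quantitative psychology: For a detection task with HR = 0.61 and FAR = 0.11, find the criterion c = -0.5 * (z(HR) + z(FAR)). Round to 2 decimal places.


c = -0.5 * (z(HR) + z(FAR))
z(0.61) = 0.2793
z(0.11) = -1.2265
c = -0.5 * (0.2793 + -1.2265)
= -0.5 * -0.9472
= 0.47


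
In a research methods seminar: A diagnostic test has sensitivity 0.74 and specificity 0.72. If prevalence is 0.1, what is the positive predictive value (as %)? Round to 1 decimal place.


PPV = (sens * prev) / (sens * prev + (1-spec) * (1-prev))
Numerator = 0.74 * 0.1 = 0.074
P(positive and no disease) = (1 - spec) * (1 - prev) = (1 - 0.72) * (1 - 0.1) = 0.252
Denominator = 0.074 + 0.252 = 0.326
PPV = 0.074 / 0.326 = 0.226994
As percentage = 22.7


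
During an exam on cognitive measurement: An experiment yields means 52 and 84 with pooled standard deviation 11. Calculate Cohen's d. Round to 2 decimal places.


Cohen's d = (M1 - M2) / S_pooled
= (52 - 84) / 11
= -32 / 11
= -2.91


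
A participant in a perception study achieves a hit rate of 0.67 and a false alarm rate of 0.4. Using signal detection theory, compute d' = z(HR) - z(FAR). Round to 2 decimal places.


d' = z(HR) - z(FAR)
z(0.67) = 0.4399
z(0.4) = -0.2533
d' = 0.4399 - -0.2533
= 0.69


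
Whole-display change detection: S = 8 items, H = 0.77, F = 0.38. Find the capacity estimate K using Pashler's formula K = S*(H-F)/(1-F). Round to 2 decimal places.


K = S * (H - F) / (1 - F)
H - F = 0.39
1 - F = 0.62
K = 8 * 0.39 / 0.62
= 5.03


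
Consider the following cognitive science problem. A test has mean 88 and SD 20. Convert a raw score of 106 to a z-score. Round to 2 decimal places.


z = (X - mu) / sigma
= (106 - 88) / 20
= 18 / 20
= 0.90


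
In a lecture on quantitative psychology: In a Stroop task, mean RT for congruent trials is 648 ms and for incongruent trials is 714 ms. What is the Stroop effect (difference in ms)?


Stroop effect = RT(incongruent) - RT(congruent)
= 714 - 648
= 66 ms


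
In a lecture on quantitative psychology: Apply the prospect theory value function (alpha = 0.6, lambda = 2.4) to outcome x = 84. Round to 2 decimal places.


Since x = 84 >= 0, use v(x) = x^0.6
84^0.6 = 14.2747
v(84) = 14.27


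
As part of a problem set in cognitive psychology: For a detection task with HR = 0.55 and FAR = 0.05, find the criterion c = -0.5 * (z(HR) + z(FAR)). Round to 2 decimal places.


c = -0.5 * (z(HR) + z(FAR))
z(0.55) = 0.1257
z(0.05) = -1.6449
c = -0.5 * (0.1257 + -1.6449)
= -0.5 * -1.5192
= 0.76


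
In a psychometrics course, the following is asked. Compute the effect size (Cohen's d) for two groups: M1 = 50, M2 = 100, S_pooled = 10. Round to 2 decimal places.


Cohen's d = (M1 - M2) / S_pooled
= (50 - 100) / 10
= -50 / 10
= -5.00


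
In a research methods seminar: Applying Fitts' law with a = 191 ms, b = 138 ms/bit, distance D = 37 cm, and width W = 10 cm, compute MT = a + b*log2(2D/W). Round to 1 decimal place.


MT = 191 + 138 * log2(2*37/10)
2D/W = 7.4
log2(7.4) = 2.8875
MT = 191 + 138 * 2.8875
= 589.5 ms


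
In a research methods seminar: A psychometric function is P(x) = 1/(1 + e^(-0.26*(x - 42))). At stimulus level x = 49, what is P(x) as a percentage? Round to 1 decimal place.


P(x) = 1/(1 + e^(-0.26*(49 - 42)))
Exponent = -0.26 * 7 = -1.82
e^(-1.82) = 0.162026
P = 1/(1 + 0.162026) = 0.860566
Percentage = 86.1


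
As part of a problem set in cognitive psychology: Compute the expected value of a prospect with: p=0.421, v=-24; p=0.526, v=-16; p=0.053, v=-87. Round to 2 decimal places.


EU = sum(p_i * v_i)
0.421 * -24 = -10.104
0.526 * -16 = -8.416
0.053 * -87 = -4.611
EU = -10.104 + -8.416 + -4.611
= -23.13


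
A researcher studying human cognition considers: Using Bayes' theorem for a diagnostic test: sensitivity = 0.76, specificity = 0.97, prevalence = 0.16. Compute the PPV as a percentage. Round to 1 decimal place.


PPV = (sens * prev) / (sens * prev + (1-spec) * (1-prev))
Numerator = 0.76 * 0.16 = 0.1216
P(positive and no disease) = (1 - spec) * (1 - prev) = (1 - 0.97) * (1 - 0.16) = 0.0252
Denominator = 0.1216 + 0.0252 = 0.1468
PPV = 0.1216 / 0.1468 = 0.828338
As percentage = 82.8


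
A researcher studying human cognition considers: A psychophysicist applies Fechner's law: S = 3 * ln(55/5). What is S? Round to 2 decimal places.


S = 3 * ln(55/5)
I/I0 = 11.0
ln(11.0) = 2.3979
S = 3 * 2.3979
= 7.19


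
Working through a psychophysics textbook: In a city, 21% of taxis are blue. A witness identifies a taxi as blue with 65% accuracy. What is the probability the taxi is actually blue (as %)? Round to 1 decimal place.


P(blue | says blue) = P(says blue | blue)*P(blue) / [P(says blue | blue)*P(blue) + P(says blue | not blue)*P(not blue)]
Numerator = 0.65 * 0.21 = 0.1365
False identification = 0.35 * 0.79 = 0.2765
P = 0.1365 / (0.1365 + 0.2765)
= 0.1365 / 0.413
As percentage = 33.1


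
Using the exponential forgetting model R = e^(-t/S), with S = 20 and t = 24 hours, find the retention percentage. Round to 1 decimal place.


R = e^(-t/S)
-t/S = -24/20 = -1.2
R = e^(-1.2) = 0.301194
Percentage = 0.301194 * 100
= 30.1
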